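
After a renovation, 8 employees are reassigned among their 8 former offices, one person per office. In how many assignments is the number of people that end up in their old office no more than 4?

# with exactly i fixed is C(8,i)·!(8-i); sum over i=0..4:
  i=0: C(8,0)·!8 = 1·14833 = 14833
  i=1: C(8,1)·!7 = 8·1854 = 14832
  i=2: C(8,2)·!6 = 28·265 = 7420
  i=3: C(8,3)·!5 = 56·44 = 2464
  i=4: C(8,4)·!4 = 70·9 = 630
Total = 40179.

40179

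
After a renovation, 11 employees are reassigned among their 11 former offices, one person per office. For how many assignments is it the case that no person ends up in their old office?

By inclusion-exclusion, !11 = Σ (-1)^k · 11!/k! for k=0..11
= 11! - 11!/1! + 11!/2! - 11!/3! + 11!/4! - 11!/5! + 11!/6! - 11!/7! + 11!/8! - 11!/9! + 11!/10! - 11!/11!
= 39916800 - 39916800 + 19958400 - 6652800 + 1663200 - 332640 + 55440 - 7920 + 990 - 110 + 11 - 1
= 14684570

14684570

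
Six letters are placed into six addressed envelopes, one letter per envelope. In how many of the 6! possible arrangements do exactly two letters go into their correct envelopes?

Choose which 2 of the 6 are fixed: C(6,2) = 15.
The other 4 form a derangement: !4 = 9.
Total: 15 × 9 = 135.

135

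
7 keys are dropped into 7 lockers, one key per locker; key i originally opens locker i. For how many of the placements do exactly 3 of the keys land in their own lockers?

Choose which 3 of the 7 are fixed: C(7,3) = 35.
The other 4 form a derangement: !4 = 9.
Total: 35 × 9 = 315.

315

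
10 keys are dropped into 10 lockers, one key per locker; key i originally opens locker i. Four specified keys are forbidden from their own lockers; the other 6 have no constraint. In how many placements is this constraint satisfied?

2399760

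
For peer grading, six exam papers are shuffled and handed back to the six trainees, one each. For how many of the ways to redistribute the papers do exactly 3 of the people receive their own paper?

Pick the 3 fixed positions: C(6,3) = 20 ways.
The remaining 3 must be deranged: !3 = 2.
Total: 20 × 2 = 40.

40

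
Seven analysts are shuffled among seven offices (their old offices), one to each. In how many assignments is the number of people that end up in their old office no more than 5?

5039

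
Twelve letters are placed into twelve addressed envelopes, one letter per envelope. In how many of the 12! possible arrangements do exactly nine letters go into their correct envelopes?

Choose which 9 of the 12 are fixed: C(12,9) = 220.
The other 3 form a derangement: !3 = 2.
Total: 220 × 2 = 440.

440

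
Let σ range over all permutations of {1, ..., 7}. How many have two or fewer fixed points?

4633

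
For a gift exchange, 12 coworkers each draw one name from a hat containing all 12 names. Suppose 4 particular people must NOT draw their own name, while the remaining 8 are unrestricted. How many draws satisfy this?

339696000

Let A_j be the event that the j-th constrained one is fixed. By inclusion-exclusion over the 4 events:
Σ_{j=0}^{4} (-1)^j C(4,j)(12-j)!
= C(4,0)·12! - C(4,1)·11! + C(4,2)·10! - C(4,3)·9! + C(4,4)·8!
= 479001600 - 159667200 + 21772800 - 1451520 + 40320
= 339696000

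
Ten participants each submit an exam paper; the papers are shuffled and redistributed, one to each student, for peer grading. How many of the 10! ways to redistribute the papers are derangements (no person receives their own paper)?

The subfactorial !10 = [10!/e] (nearest integer).
10! = 3628800, and 3628800/e ≈ 1334960.92, so !10 = 1334961.

1334961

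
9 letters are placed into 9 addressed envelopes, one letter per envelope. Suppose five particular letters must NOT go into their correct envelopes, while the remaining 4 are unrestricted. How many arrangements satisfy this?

Inclusion-exclusion on the 5 forbidden self-matches:
Σ_{j=0}^{5} (-1)^j C(5,j)(9-j)!
= C(5,0)·9! - C(5,1)·8! + C(5,2)·7! - C(5,3)·6! + C(5,4)·5! - C(5,5)·4!
= 362880 - 201600 + 50400 - 7200 + 600 - 24
= 205056

205056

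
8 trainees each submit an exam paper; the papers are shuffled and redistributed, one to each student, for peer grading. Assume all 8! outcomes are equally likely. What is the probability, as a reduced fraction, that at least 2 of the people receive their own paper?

2131/8064

Favorable outcomes: Σ_{i≥2} C(8,i)·!(8-i) = 28·265 + 56·44 + 70·9 + 56·2 + 28·1 + 8·0 + 1·1 = 10655.
Total outcomes: 8! = 40320.
Probability = 10655/40320 = 2131/8064.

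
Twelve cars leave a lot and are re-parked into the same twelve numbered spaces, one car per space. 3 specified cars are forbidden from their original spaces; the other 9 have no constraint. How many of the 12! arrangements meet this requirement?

369774720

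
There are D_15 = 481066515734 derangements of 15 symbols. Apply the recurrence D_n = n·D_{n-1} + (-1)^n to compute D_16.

7697064251745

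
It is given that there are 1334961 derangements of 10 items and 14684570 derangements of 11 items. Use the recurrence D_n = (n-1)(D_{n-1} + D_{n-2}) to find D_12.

D_12 = (12-1)·(D_11 + D_10) = 11·(14684570 + 1334961) = 11·16019531 = 176214841.

176214841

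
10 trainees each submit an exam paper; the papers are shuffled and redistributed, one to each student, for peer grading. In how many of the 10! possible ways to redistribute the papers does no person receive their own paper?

1334961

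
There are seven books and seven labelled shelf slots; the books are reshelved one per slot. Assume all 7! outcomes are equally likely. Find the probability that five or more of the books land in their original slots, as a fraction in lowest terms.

Favorable outcomes: Σ_{i≥5} C(7,i)·!(7-i) = 21·1 + 7·0 + 1·1 = 22.
Total outcomes: 7! = 5040.
Probability = 22/5040 = 11/2520.

11/2520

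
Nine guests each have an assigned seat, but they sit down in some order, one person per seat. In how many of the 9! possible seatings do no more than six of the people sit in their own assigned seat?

Sum C(9,i)·!(9-i) for i = 0..6:
  i=0: C(9,0)·!9 = 1·133496 = 133496
  i=1: C(9,1)·!8 = 9·14833 = 133497
  i=2: C(9,2)·!7 = 36·1854 = 66744
  i=3: C(9,3)·!6 = 84·265 = 22260
  i=4: C(9,4)·!5 = 126·44 = 5544
  i=5: C(9,5)·!4 = 126·9 = 1134
  i=6: C(9,6)·!3 = 84·2 = 168
Total = 362843.

362843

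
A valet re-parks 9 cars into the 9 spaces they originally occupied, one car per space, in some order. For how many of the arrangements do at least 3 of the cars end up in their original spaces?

29143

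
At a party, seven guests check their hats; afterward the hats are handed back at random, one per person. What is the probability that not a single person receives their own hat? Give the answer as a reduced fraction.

103/280

Favorable outcomes: !7 = 1854.
Total outcomes: 7! = 5040.
Probability = 1854/5040 = 103/280.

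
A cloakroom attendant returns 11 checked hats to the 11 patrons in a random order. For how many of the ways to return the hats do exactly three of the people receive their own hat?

Choose which 3 of the 11 are fixed: C(11,3) = 165.
The remaining 8 must be deranged: !8 = 14833.
Total: 165 × 14833 = 2447445.

2447445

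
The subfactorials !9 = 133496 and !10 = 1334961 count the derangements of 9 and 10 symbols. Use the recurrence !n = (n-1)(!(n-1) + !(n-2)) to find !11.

14684570

!11 = (11-1)·(!10 + !9) = 10·(1334961 + 133496) = 10·1468457 = 14684570.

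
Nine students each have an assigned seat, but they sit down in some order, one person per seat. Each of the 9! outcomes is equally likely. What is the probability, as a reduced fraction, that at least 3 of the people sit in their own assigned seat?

Favorable outcomes: Σ_{i≥3} C(9,i)·!(9-i) = 84·265 + 126·44 + 126·9 + 84·2 + 36·1 + 9·0 + 1·1 = 29143.
Total outcomes: 9! = 362880.
Probability = 29143/362880 = 29143/362880.

29143/362880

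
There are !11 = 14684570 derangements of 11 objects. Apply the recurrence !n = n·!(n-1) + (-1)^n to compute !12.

176214841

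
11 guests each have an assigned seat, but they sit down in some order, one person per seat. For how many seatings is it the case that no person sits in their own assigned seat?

14684570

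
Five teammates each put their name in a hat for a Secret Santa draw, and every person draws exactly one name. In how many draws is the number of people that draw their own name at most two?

109

# with exactly i fixed is C(5,i)·!(5-i); sum over i=0..2:
  i=0: C(5,0)·!5 = 1·44 = 44
  i=1: C(5,1)·!4 = 5·9 = 45
  i=2: C(5,2)·!3 = 10·2 = 20
Total = 109.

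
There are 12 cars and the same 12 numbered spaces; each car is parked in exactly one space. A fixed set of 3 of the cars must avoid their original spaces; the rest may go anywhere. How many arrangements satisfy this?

369774720

Let A_j be the event that the j-th constrained one is fixed. By inclusion-exclusion over the 3 events:
Σ_{j=0}^{3} (-1)^j C(3,j)(12-j)!
= C(3,0)·12! - C(3,1)·11! + C(3,2)·10! - C(3,3)·9!
= 479001600 - 119750400 + 10886400 - 362880
= 369774720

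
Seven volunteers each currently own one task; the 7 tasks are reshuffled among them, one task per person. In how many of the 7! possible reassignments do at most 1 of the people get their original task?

3709

Sum C(7,i)·!(7-i) for i = 0..1:
  i=0: C(7,0)·!7 = 1·1854 = 1854
  i=1: C(7,1)·!6 = 7·265 = 1855
Total = 3709.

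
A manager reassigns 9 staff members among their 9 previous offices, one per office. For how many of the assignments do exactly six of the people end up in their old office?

168

Pick the 6 fixed positions: C(9,6) = 84 ways.
The other 3 form a derangement: !3 = 2.
Total: 84 × 2 = 168.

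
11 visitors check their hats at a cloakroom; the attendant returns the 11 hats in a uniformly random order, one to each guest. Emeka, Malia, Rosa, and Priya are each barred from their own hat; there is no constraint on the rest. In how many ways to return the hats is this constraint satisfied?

27422640

Let A_j be the event that the j-th constrained one is fixed. By inclusion-exclusion over the 4 events:
Σ_{j=0}^{4} (-1)^j C(4,j)(11-j)!
= C(4,0)·11! - C(4,1)·10! + C(4,2)·9! - C(4,3)·8! + C(4,4)·7!
= 39916800 - 14515200 + 2177280 - 161280 + 5040
= 27422640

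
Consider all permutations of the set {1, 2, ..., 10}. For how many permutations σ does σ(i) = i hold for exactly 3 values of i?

222480

Choose which 3 of the 10 are fixed: C(10,3) = 120.
The remaining 7 must be deranged: !7 = 1854.
Total: 120 × 1854 = 222480.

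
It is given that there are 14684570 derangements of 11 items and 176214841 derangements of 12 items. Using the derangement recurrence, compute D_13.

2290792932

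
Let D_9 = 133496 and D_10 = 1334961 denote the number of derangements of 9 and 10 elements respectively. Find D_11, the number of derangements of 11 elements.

D_11 = (11-1)·(D_10 + D_9) = 10·(1334961 + 133496) = 10·1468457 = 14684570.

14684570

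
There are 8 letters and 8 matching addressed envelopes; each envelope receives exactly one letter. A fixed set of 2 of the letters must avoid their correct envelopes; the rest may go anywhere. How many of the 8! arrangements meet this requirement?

30960

Let A_j be the event that the j-th constrained one is fixed. By inclusion-exclusion over the 2 events:
Σ_{j=0}^{2} (-1)^j C(2,j)(8-j)!
= C(2,0)·8! - C(2,1)·7! + C(2,2)·6!
= 40320 - 10080 + 720
= 30960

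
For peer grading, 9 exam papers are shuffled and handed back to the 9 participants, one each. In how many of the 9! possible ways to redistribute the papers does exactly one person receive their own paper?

133497

Pick the single fixed position: C(9,1) = 9 ways.
The other 8 form a derangement: !8 = 14833.
Total: 9 × 14833 = 133497.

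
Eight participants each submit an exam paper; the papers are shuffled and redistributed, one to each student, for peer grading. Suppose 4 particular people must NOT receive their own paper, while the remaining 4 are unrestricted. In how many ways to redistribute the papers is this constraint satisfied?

24024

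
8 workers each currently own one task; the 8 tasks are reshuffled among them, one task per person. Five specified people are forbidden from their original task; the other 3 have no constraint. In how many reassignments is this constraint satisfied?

Let A_j be the event that the j-th constrained one is fixed. By inclusion-exclusion over the 5 events:
Σ_{j=0}^{5} (-1)^j C(5,j)(8-j)!
= C(5,0)·8! - C(5,1)·7! + C(5,2)·6! - C(5,3)·5! + C(5,4)·4! - C(5,5)·3!
= 40320 - 25200 + 7200 - 1200 + 120 - 6
= 21234

21234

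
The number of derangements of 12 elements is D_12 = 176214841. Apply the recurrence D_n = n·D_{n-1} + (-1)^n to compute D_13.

2290792932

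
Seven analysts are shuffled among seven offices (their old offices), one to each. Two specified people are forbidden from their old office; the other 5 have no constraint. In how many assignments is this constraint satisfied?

Let A_j be the event that the j-th constrained one is fixed. By inclusion-exclusion over the 2 events:
Σ_{j=0}^{2} (-1)^j C(2,j)(7-j)!
= C(2,0)·7! - C(2,1)·6! + C(2,2)·5!
= 5040 - 1440 + 120
= 3720

3720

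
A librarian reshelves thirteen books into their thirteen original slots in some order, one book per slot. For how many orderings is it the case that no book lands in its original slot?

2290792932

By inclusion-exclusion, !13 = Σ (-1)^k · 13!/k! for k=0..13
= 13! - 13!/1! + 13!/2! - 13!/3! + 13!/4! - 13!/5! + 13!/6! - 13!/7! + 13!/8! - 13!/9! + 13!/10! - 13!/11! + 13!/12! - 13!/13!
= 6227020800 - 6227020800 + 3113510400 - 1037836800 + 259459200 - 51891840 + 8648640 - 1235520 + 154440 - 17160 + 1716 - 156 + 13 - 1
= 2290792932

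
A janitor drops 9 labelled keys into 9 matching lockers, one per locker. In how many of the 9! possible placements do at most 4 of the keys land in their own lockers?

361541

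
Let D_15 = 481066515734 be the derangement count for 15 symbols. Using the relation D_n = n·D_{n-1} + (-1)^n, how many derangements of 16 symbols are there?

7697064251745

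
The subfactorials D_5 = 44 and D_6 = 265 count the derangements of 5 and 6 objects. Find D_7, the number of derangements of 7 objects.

1854

D_7 = (7-1)·(D_6 + D_5) = 6·(265 + 44) = 6·309 = 1854.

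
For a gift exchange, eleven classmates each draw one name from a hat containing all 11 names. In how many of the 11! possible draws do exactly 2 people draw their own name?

7342280

Pick the 2 fixed positions: C(11,2) = 55 ways.
The other 9 form a derangement: !9 = 133496.
Total: 55 × 133496 = 7342280.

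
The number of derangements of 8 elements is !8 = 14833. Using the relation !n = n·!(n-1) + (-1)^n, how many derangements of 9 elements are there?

!9 = 9·14833 - 1 = 133496.

133496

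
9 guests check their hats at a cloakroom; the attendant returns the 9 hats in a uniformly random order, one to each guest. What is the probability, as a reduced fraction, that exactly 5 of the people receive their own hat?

Favorable outcomes: C(9,5)·!4 = 126·9 = 1134.
Total outcomes: 9! = 362880.
Probability = 1134/362880 = 1/320.

1/320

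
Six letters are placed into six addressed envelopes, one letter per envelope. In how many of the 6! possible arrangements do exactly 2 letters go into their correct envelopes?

135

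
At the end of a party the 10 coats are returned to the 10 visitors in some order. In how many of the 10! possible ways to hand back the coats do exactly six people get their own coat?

1890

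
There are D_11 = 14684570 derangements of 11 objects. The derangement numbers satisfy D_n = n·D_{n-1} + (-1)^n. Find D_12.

176214841

D_12 = 12·14684570 + 1 = 176214841.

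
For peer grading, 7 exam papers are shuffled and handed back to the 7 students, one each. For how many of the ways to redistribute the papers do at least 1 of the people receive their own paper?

3186

# with exactly i fixed is C(7,i)·!(7-i); sum over i=1..7:
  i=1: C(7,1)·!6 = 7·265 = 1855
  i=2: C(7,2)·!5 = 21·44 = 924
  i=3: C(7,3)·!4 = 35·9 = 315
  i=4: C(7,4)·!3 = 35·2 = 70
  i=5: C(7,5)·!2 = 21·1 = 21
  i=6: C(7,6)·!1 = 7·0 = 0
  i=7: C(7,7)·!0 = 1·1 = 1
Total = 3186.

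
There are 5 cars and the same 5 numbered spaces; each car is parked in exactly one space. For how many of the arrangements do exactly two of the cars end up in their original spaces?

Choose which 2 of the 5 are fixed: C(5,2) = 10.
The other 3 form a derangement: !3 = 2.
Total: 10 × 2 = 20.

20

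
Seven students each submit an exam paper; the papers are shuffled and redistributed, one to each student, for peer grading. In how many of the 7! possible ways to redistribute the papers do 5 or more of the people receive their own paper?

22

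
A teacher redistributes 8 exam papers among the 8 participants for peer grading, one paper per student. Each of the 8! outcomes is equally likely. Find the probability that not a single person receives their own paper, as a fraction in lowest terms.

Favorable outcomes: !8 = 14833.
Total outcomes: 8! = 40320.
Probability = 14833/40320 = 2119/5760.

2119/5760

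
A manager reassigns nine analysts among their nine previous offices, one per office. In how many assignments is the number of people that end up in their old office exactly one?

133497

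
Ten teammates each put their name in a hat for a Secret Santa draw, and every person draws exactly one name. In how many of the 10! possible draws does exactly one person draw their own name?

1334960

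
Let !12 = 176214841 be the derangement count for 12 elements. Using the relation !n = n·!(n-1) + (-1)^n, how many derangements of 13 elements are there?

!13 = 13·176214841 - 1 = 2290792932.

2290792932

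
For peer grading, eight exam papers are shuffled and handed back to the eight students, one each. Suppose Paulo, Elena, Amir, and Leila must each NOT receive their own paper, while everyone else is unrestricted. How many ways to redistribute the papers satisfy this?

Let A_j be the event that the j-th constrained one is fixed. By inclusion-exclusion over the 4 events:
Σ_{j=0}^{4} (-1)^j C(4,j)(8-j)!
= C(4,0)·8! - C(4,1)·7! + C(4,2)·6! - C(4,3)·5! + C(4,4)·4!
= 40320 - 20160 + 4320 - 480 + 24
= 24024

24024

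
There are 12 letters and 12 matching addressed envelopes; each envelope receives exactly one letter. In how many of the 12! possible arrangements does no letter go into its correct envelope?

Recurrence: !12 = 12·!11 + (-1)^12.
!12 = 12·14684570 + 1 = 176214841

176214841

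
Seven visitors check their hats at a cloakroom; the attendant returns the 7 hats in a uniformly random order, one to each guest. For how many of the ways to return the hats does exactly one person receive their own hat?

1855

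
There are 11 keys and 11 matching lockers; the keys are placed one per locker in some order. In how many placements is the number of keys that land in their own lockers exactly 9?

Pick the 9 fixed positions: C(11,9) = 55 ways.
The remaining 2 must be deranged: !2 = 1.
Total: 55 × 1 = 55.

55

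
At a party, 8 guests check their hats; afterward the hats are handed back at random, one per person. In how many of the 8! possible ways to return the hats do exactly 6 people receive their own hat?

28

Choose which 6 of the 8 are fixed: C(8,6) = 28.
The other 2 form a derangement: !2 = 1.
Total: 28 × 1 = 28.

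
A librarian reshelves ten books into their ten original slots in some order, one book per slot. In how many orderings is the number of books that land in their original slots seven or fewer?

Sum C(10,i)·!(10-i) for i = 0..7:
  i=0: C(10,0)·!10 = 1·1334961 = 1334961
  i=1: C(10,1)·!9 = 10·133496 = 1334960
  i=2: C(10,2)·!8 = 45·14833 = 667485
  i=3: C(10,3)·!7 = 120·1854 = 222480
  i=4: C(10,4)·!6 = 210·265 = 55650
  i=5: C(10,5)·!5 = 252·44 = 11088
  i=6: C(10,6)·!4 = 210·9 = 1890
  i=7: C(10,7)·!3 = 120·2 = 240
Total = 3628754.

3628754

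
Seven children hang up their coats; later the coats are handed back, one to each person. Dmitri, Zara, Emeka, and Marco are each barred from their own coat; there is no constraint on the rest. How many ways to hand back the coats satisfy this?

Let A_j be the event that the j-th constrained one is fixed. By inclusion-exclusion over the 4 events:
Σ_{j=0}^{4} (-1)^j C(4,j)(7-j)!
= C(4,0)·7! - C(4,1)·6! + C(4,2)·5! - C(4,3)·4! + C(4,4)·3!
= 5040 - 2880 + 720 - 96 + 6
= 2790

2790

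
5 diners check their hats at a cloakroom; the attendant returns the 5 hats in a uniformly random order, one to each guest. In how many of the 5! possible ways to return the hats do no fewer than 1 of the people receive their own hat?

76

Sum C(5,i)·!(5-i) for i = 1..5:
  i=1: C(5,1)·!4 = 5·9 = 45
  i=2: C(5,2)·!3 = 10·2 = 20
  i=3: C(5,3)·!2 = 10·1 = 10
  i=4: C(5,4)·!1 = 5·0 = 0
  i=5: C(5,5)·!0 = 1·1 = 1
Total = 76.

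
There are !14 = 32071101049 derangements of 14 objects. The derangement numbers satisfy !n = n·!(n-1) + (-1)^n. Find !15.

!15 = 15·32071101049 - 1 = 481066515734.

481066515734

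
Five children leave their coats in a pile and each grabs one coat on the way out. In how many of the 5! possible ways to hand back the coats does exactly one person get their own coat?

45

Choose which one of the 5 is fixed: C(5,1) = 5.
The remaining 4 must be deranged: !4 = 9.
Total: 5 × 9 = 45.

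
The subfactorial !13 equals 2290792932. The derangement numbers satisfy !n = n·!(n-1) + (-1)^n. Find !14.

32071101049

!14 = 14·2290792932 + 1 = 32071101049.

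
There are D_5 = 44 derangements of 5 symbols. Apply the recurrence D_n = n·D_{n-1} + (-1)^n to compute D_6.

265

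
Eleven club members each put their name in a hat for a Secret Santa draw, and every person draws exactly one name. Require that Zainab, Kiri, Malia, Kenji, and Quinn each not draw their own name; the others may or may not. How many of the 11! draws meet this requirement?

Inclusion-exclusion on the 5 forbidden self-matches:
Σ_{j=0}^{5} (-1)^j C(5,j)(11-j)!
= C(5,0)·11! - C(5,1)·10! + C(5,2)·9! - C(5,3)·8! + C(5,4)·7! - C(5,5)·6!
= 39916800 - 18144000 + 3628800 - 403200 + 25200 - 720
= 25022880

25022880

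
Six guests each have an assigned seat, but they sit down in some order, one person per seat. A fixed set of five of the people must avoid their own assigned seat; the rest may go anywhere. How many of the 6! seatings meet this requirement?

309

Let A_j be the event that the j-th constrained one is fixed. By inclusion-exclusion over the 5 events:
Σ_{j=0}^{5} (-1)^j C(5,j)(6-j)!
= C(5,0)·6! - C(5,1)·5! + C(5,2)·4! - C(5,3)·3! + C(5,4)·2! - C(5,5)·1!
= 720 - 600 + 240 - 60 + 10 - 1
= 309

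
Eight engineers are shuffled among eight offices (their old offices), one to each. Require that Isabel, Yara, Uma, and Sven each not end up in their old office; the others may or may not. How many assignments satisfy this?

Inclusion-exclusion on the 4 forbidden self-matches:
Σ_{j=0}^{4} (-1)^j C(4,j)(8-j)!
= C(4,0)·8! - C(4,1)·7! + C(4,2)·6! - C(4,3)·5! + C(4,4)·4!
= 40320 - 20160 + 4320 - 480 + 24
= 24024

24024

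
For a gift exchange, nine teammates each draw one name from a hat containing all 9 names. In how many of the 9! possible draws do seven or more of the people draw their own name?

37

# with exactly i fixed is C(9,i)·!(9-i); sum over i=7..9:
  i=7: C(9,7)·!2 = 36·1 = 36
  i=8: C(9,8)·!1 = 9·0 = 0
  i=9: C(9,9)·!0 = 1·1 = 1
Total = 37.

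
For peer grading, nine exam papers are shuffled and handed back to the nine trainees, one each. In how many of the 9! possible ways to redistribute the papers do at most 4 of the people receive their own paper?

361541

# with exactly i fixed is C(9,i)·!(9-i); sum over i=0..4:
  i=0: C(9,0)·!9 = 1·133496 = 133496
  i=1: C(9,1)·!8 = 9·14833 = 133497
  i=2: C(9,2)·!7 = 36·1854 = 66744
  i=3: C(9,3)·!6 = 84·265 = 22260
  i=4: C(9,4)·!5 = 126·44 = 5544
Total = 361541.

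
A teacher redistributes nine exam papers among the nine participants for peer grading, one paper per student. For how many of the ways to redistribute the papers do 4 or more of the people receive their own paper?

Sum C(9,i)·!(9-i) for i = 4..9:
  i=4: C(9,4)·!5 = 126·44 = 5544
  i=5: C(9,5)·!4 = 126·9 = 1134
  i=6: C(9,6)·!3 = 84·2 = 168
  i=7: C(9,7)·!2 = 36·1 = 36
  i=8: C(9,8)·!1 = 9·0 = 0
  i=9: C(9,9)·!0 = 1·1 = 1
Total = 6883.

6883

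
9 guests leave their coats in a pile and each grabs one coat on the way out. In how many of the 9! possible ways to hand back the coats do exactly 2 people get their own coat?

66744

Pick the 2 fixed positions: C(9,2) = 36 ways.
The remaining 7 must be deranged: !7 = 1854.
Total: 36 × 1854 = 66744.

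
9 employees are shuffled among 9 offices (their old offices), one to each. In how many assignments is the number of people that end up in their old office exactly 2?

Choose which 2 of the 9 are fixed: C(9,2) = 36.
The other 7 form a derangement: !7 = 1854.
Total: 36 × 1854 = 66744.

66744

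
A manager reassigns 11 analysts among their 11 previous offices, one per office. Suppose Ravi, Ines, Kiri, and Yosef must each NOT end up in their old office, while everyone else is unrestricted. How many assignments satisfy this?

Inclusion-exclusion on the 4 forbidden self-matches:
Σ_{j=0}^{4} (-1)^j C(4,j)(11-j)!
= C(4,0)·11! - C(4,1)·10! + C(4,2)·9! - C(4,3)·8! + C(4,4)·7!
= 39916800 - 14515200 + 2177280 - 161280 + 5040
= 27422640

27422640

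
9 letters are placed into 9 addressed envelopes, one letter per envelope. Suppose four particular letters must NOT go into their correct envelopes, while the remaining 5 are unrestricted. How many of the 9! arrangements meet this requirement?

229080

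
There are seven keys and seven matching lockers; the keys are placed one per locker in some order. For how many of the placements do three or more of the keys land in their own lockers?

# with exactly i fixed is C(7,i)·!(7-i); sum over i=3..7:
  i=3: C(7,3)·!4 = 35·9 = 315
  i=4: C(7,4)·!3 = 35·2 = 70
  i=5: C(7,5)·!2 = 21·1 = 21
  i=6: C(7,6)·!1 = 7·0 = 0
  i=7: C(7,7)·!0 = 1·1 = 1
Total = 407.

407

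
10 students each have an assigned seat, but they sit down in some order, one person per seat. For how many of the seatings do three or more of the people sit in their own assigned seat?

291394

Sum C(10,i)·!(10-i) for i = 3..10:
  i=3: C(10,3)·!7 = 120·1854 = 222480
  i=4: C(10,4)·!6 = 210·265 = 55650
  i=5: C(10,5)·!5 = 252·44 = 11088
  i=6: C(10,6)·!4 = 210·9 = 1890
  i=7: C(10,7)·!3 = 120·2 = 240
  i=8: C(10,8)·!2 = 45·1 = 45
  i=9: C(10,9)·!1 = 10·0 = 0
  i=10: C(10,10)·!0 = 1·1 = 1
Total = 291394.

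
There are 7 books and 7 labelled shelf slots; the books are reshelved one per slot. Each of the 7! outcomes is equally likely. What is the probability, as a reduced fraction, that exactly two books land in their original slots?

11/60

Favorable outcomes: C(7,2)·!5 = 21·44 = 924.
Total outcomes: 7! = 5040.
Probability = 924/5040 = 11/60.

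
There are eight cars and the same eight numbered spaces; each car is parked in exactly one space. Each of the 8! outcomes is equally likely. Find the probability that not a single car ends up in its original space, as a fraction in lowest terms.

2119/5760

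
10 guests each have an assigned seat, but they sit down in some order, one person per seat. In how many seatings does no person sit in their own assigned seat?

1334961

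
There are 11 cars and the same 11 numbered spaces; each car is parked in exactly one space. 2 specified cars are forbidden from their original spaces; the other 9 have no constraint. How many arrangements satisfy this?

Inclusion-exclusion on the 2 forbidden self-matches:
Σ_{j=0}^{2} (-1)^j C(2,j)(11-j)!
= C(2,0)·11! - C(2,1)·10! + C(2,2)·9!
= 39916800 - 7257600 + 362880
= 33022080

33022080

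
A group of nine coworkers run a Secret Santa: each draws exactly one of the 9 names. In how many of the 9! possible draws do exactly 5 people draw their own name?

Pick the 5 fixed positions: C(9,5) = 126 ways.
The remaining 4 must be deranged: !4 = 9.
Total: 126 × 9 = 1134.

1134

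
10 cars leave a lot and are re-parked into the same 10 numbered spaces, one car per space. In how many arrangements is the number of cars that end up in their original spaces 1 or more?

2293839

Sum C(10,i)·!(10-i) for i = 1..10:
  i=1: C(10,1)·!9 = 10·133496 = 1334960
  i=2: C(10,2)·!8 = 45·14833 = 667485
  i=3: C(10,3)·!7 = 120·1854 = 222480
  i=4: C(10,4)·!6 = 210·265 = 55650
  i=5: C(10,5)·!5 = 252·44 = 11088
  i=6: C(10,6)·!4 = 210·9 = 1890
  i=7: C(10,7)·!3 = 120·2 = 240
  i=8: C(10,8)·!2 = 45·1 = 45
  i=9: C(10,9)·!1 = 10·0 = 0
  i=10: C(10,10)·!0 = 1·1 = 1
Total = 2293839.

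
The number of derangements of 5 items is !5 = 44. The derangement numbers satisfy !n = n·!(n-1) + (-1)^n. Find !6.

!6 = 6·44 + 1 = 265.

265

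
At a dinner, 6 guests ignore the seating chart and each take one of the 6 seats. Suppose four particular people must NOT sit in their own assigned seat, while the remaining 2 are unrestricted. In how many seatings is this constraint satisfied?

362

Inclusion-exclusion on the 4 forbidden self-matches:
Σ_{j=0}^{4} (-1)^j C(4,j)(6-j)!
= C(4,0)·6! - C(4,1)·5! + C(4,2)·4! - C(4,3)·3! + C(4,4)·2!
= 720 - 480 + 144 - 24 + 2
= 362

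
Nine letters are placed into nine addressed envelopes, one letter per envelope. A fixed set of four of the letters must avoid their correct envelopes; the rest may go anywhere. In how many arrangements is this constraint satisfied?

Let A_j be the event that the j-th constrained one is fixed. By inclusion-exclusion over the 4 events:
Σ_{j=0}^{4} (-1)^j C(4,j)(9-j)!
= C(4,0)·9! - C(4,1)·8! + C(4,2)·7! - C(4,3)·6! + C(4,4)·5!
= 362880 - 161280 + 30240 - 2880 + 120
= 229080

229080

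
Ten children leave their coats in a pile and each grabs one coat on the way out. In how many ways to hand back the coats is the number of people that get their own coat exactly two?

667485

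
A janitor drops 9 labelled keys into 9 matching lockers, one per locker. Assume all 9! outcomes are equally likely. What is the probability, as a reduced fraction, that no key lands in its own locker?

16687/45360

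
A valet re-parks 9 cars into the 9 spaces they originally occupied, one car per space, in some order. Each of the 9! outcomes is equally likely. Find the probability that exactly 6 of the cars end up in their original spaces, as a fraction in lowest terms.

1/2160

Favorable outcomes: C(9,6)·!3 = 84·2 = 168.
Total outcomes: 9! = 362880.
Probability = 168/362880 = 1/2160.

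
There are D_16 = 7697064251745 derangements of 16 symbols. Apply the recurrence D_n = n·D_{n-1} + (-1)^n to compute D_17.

130850092279664

D_17 = 17·7697064251745 - 1 = 130850092279664.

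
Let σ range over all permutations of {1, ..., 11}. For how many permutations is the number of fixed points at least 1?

25232230

# with exactly i fixed is C(11,i)·!(11-i); sum over i=1..11:
  i=1: C(11,1)·!10 = 11·1334961 = 14684571
  i=2: C(11,2)·!9 = 55·133496 = 7342280
  i=3: C(11,3)·!8 = 165·14833 = 2447445
  i=4: C(11,4)·!7 = 330·1854 = 611820
  i=5: C(11,5)·!6 = 462·265 = 122430
  i=6: C(11,6)·!5 = 462·44 = 20328
  i=7: C(11,7)·!4 = 330·9 = 2970
  i=8: C(11,8)·!3 = 165·2 = 330
  i=9: C(11,9)·!2 = 55·1 = 55
  i=10: C(11,10)·!1 = 11·0 = 0
  i=11: C(11,11)·!0 = 1·1 = 1
Total = 25232230.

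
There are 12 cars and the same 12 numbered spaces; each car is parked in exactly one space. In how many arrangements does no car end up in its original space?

176214841

Use !n = (n-1)(!(n-1) + !(n-2)).
!12 = 11·(14684570 + 1334961) = 11·16019531 = 176214841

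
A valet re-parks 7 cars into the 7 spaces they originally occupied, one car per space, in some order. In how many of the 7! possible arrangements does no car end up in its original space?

Recurrence: !7 = 7·!6 + (-1)^7.
!7 = 7·265 - 1 = 1854

1854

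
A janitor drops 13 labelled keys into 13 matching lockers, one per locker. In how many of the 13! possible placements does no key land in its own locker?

The subfactorial !13 = [13!/e] (nearest integer).
13! = 6227020800, and 6227020800/e ≈ 2290792932.07, so !13 = 2290792932.

2290792932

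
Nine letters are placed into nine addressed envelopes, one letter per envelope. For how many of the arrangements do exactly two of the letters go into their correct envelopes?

66744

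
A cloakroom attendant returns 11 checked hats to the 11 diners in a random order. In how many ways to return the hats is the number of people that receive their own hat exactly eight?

330

Choose which 8 of the 11 are fixed: C(11,8) = 165.
The remaining 3 must be deranged: !3 = 2.
Total: 165 × 2 = 330.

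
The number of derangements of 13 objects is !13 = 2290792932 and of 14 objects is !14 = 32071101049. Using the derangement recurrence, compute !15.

481066515734

!15 = (15-1)·(!14 + !13) = 14·(32071101049 + 2290792932) = 14·34361893981 = 481066515734.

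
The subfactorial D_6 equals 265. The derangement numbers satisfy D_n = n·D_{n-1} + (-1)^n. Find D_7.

D_7 = 7·265 - 1 = 1854.

1854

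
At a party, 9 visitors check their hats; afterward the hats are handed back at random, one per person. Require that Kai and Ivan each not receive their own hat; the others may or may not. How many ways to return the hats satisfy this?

287280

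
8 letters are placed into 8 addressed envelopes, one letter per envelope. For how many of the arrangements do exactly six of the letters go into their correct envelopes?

Choose which 6 of the 8 are fixed: C(8,6) = 28.
The remaining 2 must be deranged: !2 = 1.
Total: 28 × 1 = 28.

28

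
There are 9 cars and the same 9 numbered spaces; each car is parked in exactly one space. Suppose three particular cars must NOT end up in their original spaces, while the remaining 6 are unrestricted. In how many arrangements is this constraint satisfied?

256320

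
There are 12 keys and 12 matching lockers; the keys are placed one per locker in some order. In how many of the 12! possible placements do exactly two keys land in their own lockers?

Pick the 2 fixed positions: C(12,2) = 66 ways.
The remaining 10 must be deranged: !10 = 1334961.
Total: 66 × 1334961 = 88107426.

88107426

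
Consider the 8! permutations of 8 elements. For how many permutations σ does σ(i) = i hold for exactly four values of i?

630

Pick the 4 fixed positions: C(8,4) = 70 ways.
The other 4 form a derangement: !4 = 9.
Total: 70 × 9 = 630.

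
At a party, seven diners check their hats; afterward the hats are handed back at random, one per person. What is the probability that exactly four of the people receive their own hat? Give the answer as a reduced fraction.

Favorable outcomes: C(7,4)·!3 = 35·2 = 70.
Total outcomes: 7! = 5040.
Probability = 70/5040 = 1/72.

1/72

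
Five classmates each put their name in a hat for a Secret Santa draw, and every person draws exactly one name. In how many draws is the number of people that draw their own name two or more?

Sum C(5,i)·!(5-i) for i = 2..5:
  i=2: C(5,2)·!3 = 10·2 = 20
  i=3: C(5,3)·!2 = 10·1 = 10
  i=4: C(5,4)·!1 = 5·0 = 0
  i=5: C(5,5)·!0 = 1·1 = 1
Total = 31.

31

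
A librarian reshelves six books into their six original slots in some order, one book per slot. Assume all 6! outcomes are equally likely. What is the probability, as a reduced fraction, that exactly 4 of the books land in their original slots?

Favorable outcomes: C(6,4)·!2 = 15·1 = 15.
Total outcomes: 6! = 720.
Probability = 15/720 = 1/48.

1/48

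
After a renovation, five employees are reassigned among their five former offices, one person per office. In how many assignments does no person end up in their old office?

44

!5 is the nearest integer to 5!/e.
5! = 120, and 120/e ≈ 44.15, so !5 = 44.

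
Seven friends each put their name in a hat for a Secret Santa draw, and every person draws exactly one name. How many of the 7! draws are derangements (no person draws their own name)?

By inclusion-exclusion, !7 = Σ (-1)^k · 7!/k! for k=0..7
= 7! - 7!/1! + 7!/2! - 7!/3! + 7!/4! - 7!/5! + 7!/6! - 7!/7!
= 5040 - 5040 + 2520 - 840 + 210 - 42 + 7 - 1
= 1854

1854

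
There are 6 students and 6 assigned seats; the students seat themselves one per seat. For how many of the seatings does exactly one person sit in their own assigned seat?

264

Choose which one of the 6 is fixed: C(6,1) = 6.
The remaining 5 must be deranged: !5 = 44.
Total: 6 × 44 = 264.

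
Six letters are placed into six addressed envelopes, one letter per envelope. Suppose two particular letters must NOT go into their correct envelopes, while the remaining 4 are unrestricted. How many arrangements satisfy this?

Let A_j be the event that the j-th constrained one is fixed. By inclusion-exclusion over the 2 events:
Σ_{j=0}^{2} (-1)^j C(2,j)(6-j)!
= C(2,0)·6! - C(2,1)·5! + C(2,2)·4!
= 720 - 240 + 24
= 504

504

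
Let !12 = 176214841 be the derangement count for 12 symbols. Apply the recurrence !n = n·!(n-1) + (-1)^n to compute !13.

2290792932

!13 = 13·176214841 - 1 = 2290792932.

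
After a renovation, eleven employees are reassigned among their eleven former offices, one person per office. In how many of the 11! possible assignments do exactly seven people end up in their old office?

2970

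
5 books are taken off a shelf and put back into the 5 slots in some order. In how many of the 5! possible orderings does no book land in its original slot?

By inclusion-exclusion, !5 = Σ (-1)^k · 5!/k! for k=0..5
= 5! - 5!/1! + 5!/2! - 5!/3! + 5!/4! - 5!/5!
= 120 - 120 + 60 - 20 + 5 - 1
= 44

44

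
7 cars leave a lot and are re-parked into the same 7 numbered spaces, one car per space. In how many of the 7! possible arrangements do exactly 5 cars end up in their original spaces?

21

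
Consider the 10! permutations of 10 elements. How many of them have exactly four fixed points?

55650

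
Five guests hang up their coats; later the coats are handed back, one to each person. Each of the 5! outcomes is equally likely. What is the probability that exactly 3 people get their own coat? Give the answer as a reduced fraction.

1/12

Favorable outcomes: C(5,3)·!2 = 10·1 = 10.
Total outcomes: 5! = 120.
Probability = 10/120 = 1/12.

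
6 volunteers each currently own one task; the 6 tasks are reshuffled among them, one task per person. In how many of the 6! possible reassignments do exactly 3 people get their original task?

Pick the 3 fixed positions: C(6,3) = 20 ways.
The remaining 3 must be deranged: !3 = 2.
Total: 20 × 2 = 40.

40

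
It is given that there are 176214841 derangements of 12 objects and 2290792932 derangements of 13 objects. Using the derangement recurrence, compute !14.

32071101049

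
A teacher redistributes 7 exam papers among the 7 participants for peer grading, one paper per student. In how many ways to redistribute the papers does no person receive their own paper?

1854

By inclusion-exclusion, !7 = Σ (-1)^k · 7!/k! for k=0..7
= 7! - 7!/1! + 7!/2! - 7!/3! + 7!/4! - 7!/5! + 7!/6! - 7!/7!
= 5040 - 5040 + 2520 - 840 + 210 - 42 + 7 - 1
= 1854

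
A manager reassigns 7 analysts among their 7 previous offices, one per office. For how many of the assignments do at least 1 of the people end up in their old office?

3186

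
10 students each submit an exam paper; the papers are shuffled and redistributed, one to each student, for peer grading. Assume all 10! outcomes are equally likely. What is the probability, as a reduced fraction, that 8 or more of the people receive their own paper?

23/1814400

Favorable outcomes: Σ_{i≥8} C(10,i)·!(10-i) = 45·1 + 10·0 + 1·1 = 46.
Total outcomes: 10! = 3628800.
Probability = 46/3628800 = 23/1814400.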